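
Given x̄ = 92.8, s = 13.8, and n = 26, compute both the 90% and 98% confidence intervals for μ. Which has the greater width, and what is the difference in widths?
98% CI is wider by 4.20

df = 25
90% CI: t* = 1.708, (88.18, 97.42), width = 2 · t* · s/√n = 9.25
98% CI: t* = 2.485, (86.07, 99.53), width = 2 · t* · s/√n = 13.45

The 98% CI is wider by 13.45 - 9.25 = 4.20.
Higher confidence requires a wider interval.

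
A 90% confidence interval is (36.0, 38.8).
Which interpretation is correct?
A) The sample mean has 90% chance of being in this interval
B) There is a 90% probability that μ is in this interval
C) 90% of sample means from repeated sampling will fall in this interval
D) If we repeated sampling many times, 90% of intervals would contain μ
D

A) Wrong — x̄ is observed and sits in the interval by construction.
B) Wrong — μ is fixed; the randomness lives in the interval, not in μ.
C) Wrong — coverage applies to intervals containing μ, not to future x̄ values.
D) Correct — this is the frequentist long-run coverage interpretation.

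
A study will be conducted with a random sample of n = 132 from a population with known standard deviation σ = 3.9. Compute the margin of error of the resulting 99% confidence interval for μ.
Margin of error = 0.87

Margin of error = z* · σ/√n
= 2.576 · 3.9/√132
= 2.576 · 3.9/11.4891
= 0.87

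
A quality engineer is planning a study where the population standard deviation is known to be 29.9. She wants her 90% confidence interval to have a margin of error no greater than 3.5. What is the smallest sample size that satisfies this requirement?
n ≥ 198

For margin E ≤ 3.5:
n ≥ (z* · σ / E)²
n ≥ (1.645 · 29.9 / 3.5)²
n ≥ 197.49

Minimum n = 198 (rounding up)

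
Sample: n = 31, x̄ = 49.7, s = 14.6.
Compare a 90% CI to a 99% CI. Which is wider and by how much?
99% CI is wider by 5.52

df = 30
90% CI: t* = 1.697, (45.25, 54.15), width = 2 · t* · s/√n = 8.90
99% CI: t* = 2.750, (42.49, 56.91), width = 2 · t* · s/√n = 14.42

The 99% CI is wider by 14.42 - 8.90 = 5.52.
Higher confidence requires a wider interval.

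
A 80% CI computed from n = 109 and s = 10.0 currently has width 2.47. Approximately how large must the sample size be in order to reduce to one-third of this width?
n ≈ 981

CI width ∝ 1/√n
To reduce width by factor 3, need √n to grow by 3 → need 3² = 9 times as many samples.

Current: n = 109, width = 2.47
New: n = 981, width ≈ 0.82

Width reduced by factor of 2.47/0.82 = 3.01.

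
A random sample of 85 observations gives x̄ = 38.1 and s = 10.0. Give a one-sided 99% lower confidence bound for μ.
μ ≥ 35.53

Lower bound (one-sided):
t* = 2.372 (one-sided for 99%)
Lower bound = x̄ - t* · s/√n = 38.1 - 2.372 · 10.0/√85 = 35.53

We are 99% confident that μ ≥ 35.53.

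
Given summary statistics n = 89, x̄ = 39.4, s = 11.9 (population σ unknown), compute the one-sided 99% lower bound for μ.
μ ≥ 36.41

Lower bound (one-sided):
t* = 2.369 (one-sided for 99%)
Lower bound = x̄ - t* · s/√n = 39.4 - 2.369 · 11.9/√89 = 36.41

We are 99% confident that μ ≥ 36.41.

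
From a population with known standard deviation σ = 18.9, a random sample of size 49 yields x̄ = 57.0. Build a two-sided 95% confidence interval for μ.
(51.71, 62.29)

z-interval (σ known):
z* = 1.960 for 95% confidence

Margin of error = z* · σ/√n = 1.960 · 18.9/√49 = 5.29

CI: (57.0 - 5.29, 57.0 + 5.29) = (51.71, 62.29)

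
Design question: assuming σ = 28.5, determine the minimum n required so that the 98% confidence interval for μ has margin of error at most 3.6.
n ≥ 340

For margin E ≤ 3.6:
n ≥ (z* · σ / E)²
n ≥ (2.326 · 28.5 / 3.6)²
n ≥ 339.08

Minimum n = 340 (rounding up)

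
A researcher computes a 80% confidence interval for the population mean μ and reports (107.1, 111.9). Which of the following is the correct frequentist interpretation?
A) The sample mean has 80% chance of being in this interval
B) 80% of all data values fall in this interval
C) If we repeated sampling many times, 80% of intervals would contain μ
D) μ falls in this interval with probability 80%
C

A) Wrong — x̄ is observed and sits in the interval by construction.
B) Wrong — a CI is about the parameter μ, not individual data values.
C) Correct — this is the frequentist long-run coverage interpretation.
D) Wrong — μ is fixed; the randomness lives in the interval, not in μ.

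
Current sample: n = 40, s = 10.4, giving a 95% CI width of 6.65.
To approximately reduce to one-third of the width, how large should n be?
n ≈ 360

CI width ∝ 1/√n
To reduce width by factor 3, need √n to grow by 3 → need 3² = 9 times as many samples.

Current: n = 40, width = 6.65
New: n = 360, width ≈ 2.16

Width reduced by factor of 6.65/2.16 = 3.08.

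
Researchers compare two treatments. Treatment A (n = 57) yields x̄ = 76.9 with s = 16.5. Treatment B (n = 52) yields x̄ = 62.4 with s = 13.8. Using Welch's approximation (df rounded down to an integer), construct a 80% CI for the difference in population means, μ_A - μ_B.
(10.75, 18.25)

Difference: x̄₁ - x̄₂ = 14.50
SE = √(s₁²/n₁ + s₂²/n₂) = √(16.5²/57 + 13.8²/52) = 2.9049
df = 106.23 → 106 (Welch–Satterthwaite, rounded down)
t* = 1.290

CI: 14.50 ± 1.290 · 2.9049 = 14.50 ± 3.75 = (10.75, 18.25)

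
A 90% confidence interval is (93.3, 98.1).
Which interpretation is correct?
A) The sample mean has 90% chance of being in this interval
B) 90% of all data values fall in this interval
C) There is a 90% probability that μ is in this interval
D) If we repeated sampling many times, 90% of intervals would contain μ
D

A) Wrong — x̄ is observed and sits in the interval by construction.
B) Wrong — a CI is about the parameter μ, not individual data values.
C) Wrong — μ is fixed; the randomness lives in the interval, not in μ.
D) Correct — this is the frequentist long-run coverage interpretation.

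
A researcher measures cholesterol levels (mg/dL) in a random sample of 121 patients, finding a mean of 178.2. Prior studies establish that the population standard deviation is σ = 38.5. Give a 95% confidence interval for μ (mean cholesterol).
(171.34, 185.06)

z-interval (σ known):
z* = 1.960 for 95% confidence

Margin of error = z* · σ/√n = 1.960 · 38.5/√121 = 6.86

CI: (178.2 - 6.86, 178.2 + 6.86) = (171.34, 185.06)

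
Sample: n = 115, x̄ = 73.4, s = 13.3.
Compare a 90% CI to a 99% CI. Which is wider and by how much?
99% CI is wider by 2.39

df = 114
90% CI: t* = 1.658, (71.34, 75.46), width = 2 · t* · s/√n = 4.11
99% CI: t* = 2.620, (70.15, 76.65), width = 2 · t* · s/√n = 6.50

The 99% CI is wider by 6.50 - 4.11 = 2.39.
Higher confidence requires a wider interval.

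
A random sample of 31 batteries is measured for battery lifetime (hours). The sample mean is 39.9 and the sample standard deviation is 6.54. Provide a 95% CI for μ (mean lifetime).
(37.50, 42.30)

t-interval (σ unknown):
df = n - 1 = 30
t* = 2.042 for 95% confidence

Margin of error = t* · s/√n = 2.042 · 6.54/√31 = 2.40

CI: (37.50, 42.30)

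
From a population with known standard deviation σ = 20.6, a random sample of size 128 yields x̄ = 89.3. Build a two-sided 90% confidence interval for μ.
(86.30, 92.30)

z-interval (σ known):
z* = 1.645 for 90% confidence

Margin of error = z* · σ/√n = 1.645 · 20.6/√128 = 3.00

CI: (89.3 - 3.00, 89.3 + 3.00) = (86.30, 92.30)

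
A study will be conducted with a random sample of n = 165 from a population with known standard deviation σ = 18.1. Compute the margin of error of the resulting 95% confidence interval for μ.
Margin of error = 2.76

Margin of error = z* · σ/√n
= 1.960 · 18.1/√165
= 1.960 · 18.1/12.8452
= 2.76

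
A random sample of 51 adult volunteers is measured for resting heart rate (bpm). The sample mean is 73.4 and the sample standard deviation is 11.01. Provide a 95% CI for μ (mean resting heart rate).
(70.30, 76.50)

t-interval (σ unknown):
df = n - 1 = 50
t* = 2.009 for 95% confidence

Margin of error = t* · s/√n = 2.009 · 11.01/√51 = 3.10

CI: (70.30, 76.50)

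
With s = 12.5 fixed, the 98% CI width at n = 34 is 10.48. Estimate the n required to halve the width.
n ≈ 136

CI width ∝ 1/√n
To reduce width by factor 2, need √n to grow by 2 → need 2² = 4 times as many samples.

Current: n = 34, width = 10.48
New: n = 136, width ≈ 5.05

Width reduced by factor of 10.48/5.05 = 2.08.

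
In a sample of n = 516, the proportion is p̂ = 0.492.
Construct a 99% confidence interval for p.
(0.435, 0.549)

Proportion CI:
SE = √(p̂(1-p̂)/n) = √(0.492 · 0.508 / 516) = 0.02201

z* = 2.576
Margin = z* · SE = 2.576 · 0.02201 = 0.0567

CI: 0.492 ± 0.0567 = (0.435, 0.549)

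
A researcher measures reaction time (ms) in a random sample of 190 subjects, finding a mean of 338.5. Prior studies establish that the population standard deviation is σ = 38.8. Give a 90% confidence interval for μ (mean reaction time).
(333.87, 343.13)

z-interval (σ known):
z* = 1.645 for 90% confidence

Margin of error = z* · σ/√n = 1.645 · 38.8/√190 = 4.63

CI: (338.5 - 4.63, 338.5 + 4.63) = (333.87, 343.13)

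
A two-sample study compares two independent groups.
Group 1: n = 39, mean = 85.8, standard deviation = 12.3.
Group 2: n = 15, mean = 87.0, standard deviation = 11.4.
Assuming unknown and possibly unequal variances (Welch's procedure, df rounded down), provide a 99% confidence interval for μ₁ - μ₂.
(-11.01, 8.61)

Difference: x̄₁ - x̄₂ = -1.20
SE = √(s₁²/n₁ + s₂²/n₂) = √(12.3²/39 + 11.4²/15) = 3.5416
df = 27.33 → 27 (Welch–Satterthwaite, rounded down)
t* = 2.771

CI: -1.20 ± 2.771 · 3.5416 = -1.20 ± 9.81 = (-11.01, 8.61)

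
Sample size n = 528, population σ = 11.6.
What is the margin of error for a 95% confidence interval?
Margin of error = 0.99

Margin of error = z* · σ/√n
= 1.960 · 11.6/√528
= 1.960 · 11.6/22.9783
= 0.99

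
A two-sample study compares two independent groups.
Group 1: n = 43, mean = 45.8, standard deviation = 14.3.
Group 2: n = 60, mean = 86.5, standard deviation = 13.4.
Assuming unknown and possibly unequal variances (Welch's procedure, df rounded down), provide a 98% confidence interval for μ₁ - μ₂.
(-47.30, -34.10)

Difference: x̄₁ - x̄₂ = -40.70
SE = √(s₁²/n₁ + s₂²/n₂) = √(14.3²/43 + 13.4²/60) = 2.7836
df = 86.97 → 86 (Welch–Satterthwaite, rounded down)
t* = 2.370

CI: -40.70 ± 2.370 · 2.7836 = -40.70 ± 6.60 = (-47.30, -34.10)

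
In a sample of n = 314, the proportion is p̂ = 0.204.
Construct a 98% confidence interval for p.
(0.151, 0.257)

Proportion CI:
SE = √(p̂(1-p̂)/n) = √(0.204 · 0.796 / 314) = 0.02274

z* = 2.326
Margin = z* · SE = 2.326 · 0.02274 = 0.0529

CI: 0.204 ± 0.0529 = (0.151, 0.257)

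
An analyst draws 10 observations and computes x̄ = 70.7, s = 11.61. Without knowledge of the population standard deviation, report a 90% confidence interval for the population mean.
(63.97, 77.43)

t-interval (σ unknown):
df = n - 1 = 9
t* = 1.833 for 90% confidence

Margin of error = t* · s/√n = 1.833 · 11.61/√10 = 6.73

CI: (63.97, 77.43)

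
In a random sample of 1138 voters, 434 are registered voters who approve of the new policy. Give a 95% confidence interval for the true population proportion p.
(0.353, 0.410)

Proportion CI:
p̂ = 434/1138 = 0.38137
SE = √(p̂(1-p̂)/n) = √(0.38137 · 0.61863 / 1138) = 0.01440

z* = 1.960
Margin = z* · SE = 1.960 · 0.01440 = 0.0282

CI: 0.38137 ± 0.0282 = (0.353, 0.410)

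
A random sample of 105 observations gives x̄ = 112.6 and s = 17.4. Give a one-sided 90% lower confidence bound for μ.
μ ≥ 110.41

Lower bound (one-sided):
t* = 1.290 (one-sided for 90%)
Lower bound = x̄ - t* · s/√n = 112.6 - 1.290 · 17.4/√105 = 110.41

We are 90% confident that μ ≥ 110.41.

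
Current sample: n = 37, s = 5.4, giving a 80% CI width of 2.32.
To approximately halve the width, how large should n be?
n ≈ 148

CI width ∝ 1/√n
To reduce width by factor 2, need √n to grow by 2 → need 2² = 4 times as many samples.

Current: n = 37, width = 2.32
New: n = 148, width ≈ 1.14

Width reduced by factor of 2.32/1.14 = 2.04.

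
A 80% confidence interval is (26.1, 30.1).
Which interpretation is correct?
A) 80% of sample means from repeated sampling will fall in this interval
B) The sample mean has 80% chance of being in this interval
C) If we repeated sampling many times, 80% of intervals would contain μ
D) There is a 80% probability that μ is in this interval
C

A) Wrong — coverage applies to intervals containing μ, not to future x̄ values.
B) Wrong — x̄ is observed and sits in the interval by construction.
C) Correct — this is the frequentist long-run coverage interpretation.
D) Wrong — μ is fixed; the randomness lives in the interval, not in μ.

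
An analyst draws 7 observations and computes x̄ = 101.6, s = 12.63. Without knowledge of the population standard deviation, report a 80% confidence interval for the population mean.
(94.73, 108.47)

t-interval (σ unknown):
df = n - 1 = 6
t* = 1.440 for 80% confidence

Margin of error = t* · s/√n = 1.440 · 12.63/√7 = 6.87

CI: (94.73, 108.47)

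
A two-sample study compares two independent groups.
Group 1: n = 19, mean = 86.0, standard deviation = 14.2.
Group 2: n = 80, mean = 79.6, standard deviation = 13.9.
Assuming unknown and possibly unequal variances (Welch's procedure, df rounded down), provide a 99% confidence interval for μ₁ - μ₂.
(-3.63, 16.43)

Difference: x̄₁ - x̄₂ = 6.40
SE = √(s₁²/n₁ + s₂²/n₂) = √(14.2²/19 + 13.9²/80) = 3.6094
df = 26.81 → 26 (Welch–Satterthwaite, rounded down)
t* = 2.779

CI: 6.40 ± 2.779 · 3.6094 = 6.40 ± 10.03 = (-3.63, 16.43)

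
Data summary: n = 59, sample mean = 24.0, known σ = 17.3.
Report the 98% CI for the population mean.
(18.76, 29.24)

z-interval (σ known):
z* = 2.326 for 98% confidence

Margin of error = z* · σ/√n = 2.326 · 17.3/√59 = 5.24

CI: (24.0 - 5.24, 24.0 + 5.24) = (18.76, 29.24)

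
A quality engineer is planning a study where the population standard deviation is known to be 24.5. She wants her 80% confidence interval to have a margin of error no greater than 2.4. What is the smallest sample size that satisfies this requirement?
n ≥ 172

For margin E ≤ 2.4:
n ≥ (z* · σ / E)²
n ≥ (1.282 · 24.5 / 2.4)²
n ≥ 171.27

Minimum n = 172 (rounding up)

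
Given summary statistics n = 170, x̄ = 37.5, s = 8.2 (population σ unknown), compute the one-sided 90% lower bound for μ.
μ ≥ 36.69

Lower bound (one-sided):
t* = 1.287 (one-sided for 90%)
Lower bound = x̄ - t* · s/√n = 37.5 - 1.287 · 8.2/√170 = 36.69

We are 90% confident that μ ≥ 36.69.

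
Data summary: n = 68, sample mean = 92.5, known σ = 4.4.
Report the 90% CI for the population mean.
(91.62, 93.38)

z-interval (σ known):
z* = 1.645 for 90% confidence

Margin of error = z* · σ/√n = 1.645 · 4.4/√68 = 0.88

CI: (92.5 - 0.88, 92.5 + 0.88) = (91.62, 93.38)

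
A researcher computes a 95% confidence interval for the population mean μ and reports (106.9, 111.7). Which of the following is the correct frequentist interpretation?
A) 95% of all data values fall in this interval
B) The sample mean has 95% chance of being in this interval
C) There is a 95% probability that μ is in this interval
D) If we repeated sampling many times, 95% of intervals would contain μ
D

A) Wrong — a CI is about the parameter μ, not individual data values.
B) Wrong — x̄ is observed and sits in the interval by construction.
C) Wrong — μ is fixed; the randomness lives in the interval, not in μ.
D) Correct — this is the frequentist long-run coverage interpretation.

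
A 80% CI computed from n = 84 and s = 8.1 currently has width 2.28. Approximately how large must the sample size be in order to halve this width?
n ≈ 336

CI width ∝ 1/√n
To reduce width by factor 2, need √n to grow by 2 → need 2² = 4 times as many samples.

Current: n = 84, width = 2.28
New: n = 336, width ≈ 1.13

Width reduced by factor of 2.28/1.13 = 2.02.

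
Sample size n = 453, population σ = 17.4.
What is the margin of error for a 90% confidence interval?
Margin of error = 1.34

Margin of error = z* · σ/√n
= 1.645 · 17.4/√453
= 1.645 · 17.4/21.2838
= 1.34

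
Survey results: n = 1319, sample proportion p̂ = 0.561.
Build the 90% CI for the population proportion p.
(0.539, 0.583)

Proportion CI:
SE = √(p̂(1-p̂)/n) = √(0.561 · 0.439 / 1319) = 0.01366

z* = 1.645
Margin = z* · SE = 1.645 · 0.01366 = 0.0225

CI: 0.561 ± 0.0225 = (0.539, 0.583)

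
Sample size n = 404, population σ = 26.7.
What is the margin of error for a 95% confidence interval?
Margin of error = 2.60

Margin of error = z* · σ/√n
= 1.960 · 26.7/√404
= 1.960 · 26.7/20.0998
= 2.60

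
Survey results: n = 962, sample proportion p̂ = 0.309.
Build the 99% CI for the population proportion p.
(0.271, 0.347)

Proportion CI:
SE = √(p̂(1-p̂)/n) = √(0.309 · 0.691 / 962) = 0.01490

z* = 2.576
Margin = z* · SE = 2.576 · 0.01490 = 0.0384

CI: 0.309 ± 0.0384 = (0.271, 0.347)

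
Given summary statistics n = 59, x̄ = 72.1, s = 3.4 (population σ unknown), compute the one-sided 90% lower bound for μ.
μ ≥ 71.53

Lower bound (one-sided):
t* = 1.296 (one-sided for 90%)
Lower bound = x̄ - t* · s/√n = 72.1 - 1.296 · 3.4/√59 = 71.53

We are 90% confident that μ ≥ 71.53.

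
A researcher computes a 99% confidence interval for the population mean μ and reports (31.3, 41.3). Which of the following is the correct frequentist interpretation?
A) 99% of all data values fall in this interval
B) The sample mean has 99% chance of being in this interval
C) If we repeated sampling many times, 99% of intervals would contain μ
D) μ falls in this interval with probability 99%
C

A) Wrong — a CI is about the parameter μ, not individual data values.
B) Wrong — x̄ is observed and sits in the interval by construction.
C) Correct — this is the frequentist long-run coverage interpretation.
D) Wrong — μ is fixed; the randomness lives in the interval, not in μ.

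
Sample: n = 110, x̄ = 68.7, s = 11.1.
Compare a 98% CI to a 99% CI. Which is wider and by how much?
99% CI is wider by 0.55

df = 109
98% CI: t* = 2.361, (66.20, 71.20), width = 2 · t* · s/√n = 5.00
99% CI: t* = 2.622, (65.93, 71.47), width = 2 · t* · s/√n = 5.55

The 99% CI is wider by 5.55 - 5.00 = 0.55.
Higher confidence requires a wider interval.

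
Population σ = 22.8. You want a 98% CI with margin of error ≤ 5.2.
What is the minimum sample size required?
n ≥ 105

For margin E ≤ 5.2:
n ≥ (z* · σ / E)²
n ≥ (2.326 · 22.8 / 5.2)²
n ≥ 104.01

Minimum n = 105 (rounding up)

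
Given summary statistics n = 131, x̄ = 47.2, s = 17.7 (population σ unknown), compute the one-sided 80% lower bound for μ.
μ ≥ 45.89

Lower bound (one-sided):
t* = 0.844 (one-sided for 80%)
Lower bound = x̄ - t* · s/√n = 47.2 - 0.844 · 17.7/√131 = 45.89

We are 80% confident that μ ≥ 45.89.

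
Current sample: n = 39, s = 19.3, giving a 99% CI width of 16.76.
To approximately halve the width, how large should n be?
n ≈ 156

CI width ∝ 1/√n
To reduce width by factor 2, need √n to grow by 2 → need 2² = 4 times as many samples.

Current: n = 39, width = 16.76
New: n = 156, width ≈ 8.06

Width reduced by factor of 16.76/8.06 = 2.08.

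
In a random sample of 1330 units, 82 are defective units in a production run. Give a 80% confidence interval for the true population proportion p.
(0.053, 0.070)

Proportion CI:
p̂ = 82/1330 = 0.06165
SE = √(p̂(1-p̂)/n) = √(0.06165 · 0.93835 / 1330) = 0.00660

z* = 1.282
Margin = z* · SE = 1.282 · 0.00660 = 0.0085

CI: 0.06165 ± 0.0085 = (0.053, 0.070)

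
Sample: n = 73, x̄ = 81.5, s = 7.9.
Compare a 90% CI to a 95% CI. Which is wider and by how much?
95% CI is wider by 0.61

df = 72
90% CI: t* = 1.666, (79.96, 83.04), width = 2 · t* · s/√n = 3.08
95% CI: t* = 1.993, (79.66, 83.34), width = 2 · t* · s/√n = 3.69

The 95% CI is wider by 3.69 - 3.08 = 0.61.
Higher confidence requires a wider interval.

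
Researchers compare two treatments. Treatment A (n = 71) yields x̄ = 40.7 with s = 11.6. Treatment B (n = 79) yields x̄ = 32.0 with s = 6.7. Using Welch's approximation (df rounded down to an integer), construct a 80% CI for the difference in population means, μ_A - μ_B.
(6.68, 10.72)

Difference: x̄₁ - x̄₂ = 8.70
SE = √(s₁²/n₁ + s₂²/n₂) = √(11.6²/71 + 6.7²/79) = 1.5695
df = 109.44 → 109 (Welch–Satterthwaite, rounded down)
t* = 1.289

CI: 8.70 ± 1.289 · 1.5695 = 8.70 ± 2.02 = (6.68, 10.72)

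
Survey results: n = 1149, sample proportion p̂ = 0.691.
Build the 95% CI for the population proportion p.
(0.664, 0.718)

Proportion CI:
SE = √(p̂(1-p̂)/n) = √(0.691 · 0.309 / 1149) = 0.01363

z* = 1.960
Margin = z* · SE = 1.960 · 0.01363 = 0.0267

CI: 0.691 ± 0.0267 = (0.664, 0.718)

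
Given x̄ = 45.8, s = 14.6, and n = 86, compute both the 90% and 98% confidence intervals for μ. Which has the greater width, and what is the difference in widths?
98% CI is wider by 2.23

df = 85
90% CI: t* = 1.663, (43.18, 48.42), width = 2 · t* · s/√n = 5.24
98% CI: t* = 2.371, (42.07, 49.53), width = 2 · t* · s/√n = 7.47

The 98% CI is wider by 7.47 - 5.24 = 2.23.
Higher confidence requires a wider interval.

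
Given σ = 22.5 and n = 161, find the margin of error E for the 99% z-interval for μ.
Margin of error = 4.57

Margin of error = z* · σ/√n
= 2.576 · 22.5/√161
= 2.576 · 22.5/12.6886
= 4.57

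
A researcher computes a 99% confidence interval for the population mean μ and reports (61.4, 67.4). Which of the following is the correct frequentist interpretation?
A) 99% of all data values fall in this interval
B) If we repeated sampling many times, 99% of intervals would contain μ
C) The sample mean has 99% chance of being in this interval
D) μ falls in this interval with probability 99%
B

A) Wrong — a CI is about the parameter μ, not individual data values.
B) Correct — this is the frequentist long-run coverage interpretation.
C) Wrong — x̄ is observed and sits in the interval by construction.
D) Wrong — μ is fixed; the randomness lives in the interval, not in μ.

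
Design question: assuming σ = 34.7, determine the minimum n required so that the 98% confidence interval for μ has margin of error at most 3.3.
n ≥ 599

For margin E ≤ 3.3:
n ≥ (z* · σ / E)²
n ≥ (2.326 · 34.7 / 3.3)²
n ≥ 598.21

Minimum n = 599 (rounding up)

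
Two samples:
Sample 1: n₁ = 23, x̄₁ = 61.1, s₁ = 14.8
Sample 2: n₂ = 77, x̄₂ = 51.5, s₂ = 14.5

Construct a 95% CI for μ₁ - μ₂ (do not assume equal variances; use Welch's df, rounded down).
(2.49, 16.71)

Difference: x̄₁ - x̄₂ = 9.60
SE = √(s₁²/n₁ + s₂²/n₂) = √(14.8²/23 + 14.5²/77) = 3.5006
df = 35.58 → 35 (Welch–Satterthwaite, rounded down)
t* = 2.030

CI: 9.60 ± 2.030 · 3.5006 = 9.60 ± 7.11 = (2.49, 16.71)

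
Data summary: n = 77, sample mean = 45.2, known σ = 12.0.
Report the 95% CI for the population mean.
(42.52, 47.88)

z-interval (σ known):
z* = 1.960 for 95% confidence

Margin of error = z* · σ/√n = 1.960 · 12.0/√77 = 2.68

CI: (45.2 - 2.68, 45.2 + 2.68) = (42.52, 47.88)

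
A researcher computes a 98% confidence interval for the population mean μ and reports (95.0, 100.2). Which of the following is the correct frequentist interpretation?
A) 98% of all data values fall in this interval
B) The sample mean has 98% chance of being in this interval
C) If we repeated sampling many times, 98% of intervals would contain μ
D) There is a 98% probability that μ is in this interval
C

A) Wrong — a CI is about the parameter μ, not individual data values.
B) Wrong — x̄ is observed and sits in the interval by construction.
C) Correct — this is the frequentist long-run coverage interpretation.
D) Wrong — μ is fixed; the randomness lives in the interval, not in μ.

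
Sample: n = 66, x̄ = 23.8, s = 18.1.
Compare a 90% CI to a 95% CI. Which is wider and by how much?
95% CI is wider by 1.46

df = 65
90% CI: t* = 1.669, (20.08, 27.52), width = 2 · t* · s/√n = 7.44
95% CI: t* = 1.997, (19.35, 28.25), width = 2 · t* · s/√n = 8.90

The 95% CI is wider by 8.90 - 7.44 = 1.46.
Higher confidence requires a wider interval.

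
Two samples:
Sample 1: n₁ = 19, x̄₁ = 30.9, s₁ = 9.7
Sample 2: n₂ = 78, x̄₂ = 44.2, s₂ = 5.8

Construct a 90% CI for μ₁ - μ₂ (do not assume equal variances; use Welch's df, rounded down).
(-17.29, -9.31)

Difference: x̄₁ - x̄₂ = -13.30
SE = √(s₁²/n₁ + s₂²/n₂) = √(9.7²/19 + 5.8²/78) = 2.3202
df = 21.23 → 21 (Welch–Satterthwaite, rounded down)
t* = 1.721

CI: -13.30 ± 1.721 · 2.3202 = -13.30 ± 3.99 = (-17.29, -9.31)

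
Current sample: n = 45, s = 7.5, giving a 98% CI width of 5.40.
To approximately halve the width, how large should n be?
n ≈ 180

CI width ∝ 1/√n
To reduce width by factor 2, need √n to grow by 2 → need 2² = 4 times as many samples.

Current: n = 45, width = 5.40
New: n = 180, width ≈ 2.62

Width reduced by factor of 5.40/2.62 = 2.06.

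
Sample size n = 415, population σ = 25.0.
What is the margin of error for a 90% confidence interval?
Margin of error = 2.02

Margin of error = z* · σ/√n
= 1.645 · 25.0/√415
= 1.645 · 25.0/20.3715
= 2.02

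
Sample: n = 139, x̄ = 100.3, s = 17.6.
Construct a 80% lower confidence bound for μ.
μ ≥ 99.04

Lower bound (one-sided):
t* = 0.844 (one-sided for 80%)
Lower bound = x̄ - t* · s/√n = 100.3 - 0.844 · 17.6/√139 = 99.04

We are 80% confident that μ ≥ 99.04.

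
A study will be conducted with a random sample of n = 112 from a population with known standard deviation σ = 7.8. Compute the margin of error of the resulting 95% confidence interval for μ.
Margin of error = 1.44

Margin of error = z* · σ/√n
= 1.960 · 7.8/√112
= 1.960 · 7.8/10.5830
= 1.44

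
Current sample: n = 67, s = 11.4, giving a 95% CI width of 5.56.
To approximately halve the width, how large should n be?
n ≈ 268

CI width ∝ 1/√n
To reduce width by factor 2, need √n to grow by 2 → need 2² = 4 times as many samples.

Current: n = 67, width = 5.56
New: n = 268, width ≈ 2.74

Width reduced by factor of 5.56/2.74 = 2.03.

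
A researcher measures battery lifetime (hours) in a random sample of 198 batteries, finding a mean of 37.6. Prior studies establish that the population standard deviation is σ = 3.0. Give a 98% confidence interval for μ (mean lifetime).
(37.10, 38.10)

z-interval (σ known):
z* = 2.326 for 98% confidence

Margin of error = z* · σ/√n = 2.326 · 3.0/√198 = 0.50

CI: (37.6 - 0.50, 37.6 + 0.50) = (37.10, 38.10)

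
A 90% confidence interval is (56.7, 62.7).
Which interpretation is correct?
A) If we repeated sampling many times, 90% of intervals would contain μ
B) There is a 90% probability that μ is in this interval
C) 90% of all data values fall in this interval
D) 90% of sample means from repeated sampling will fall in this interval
A

A) Correct — this is the frequentist long-run coverage interpretation.
B) Wrong — μ is fixed; the randomness lives in the interval, not in μ.
C) Wrong — a CI is about the parameter μ, not individual data values.
D) Wrong — coverage applies to intervals containing μ, not to future x̄ values.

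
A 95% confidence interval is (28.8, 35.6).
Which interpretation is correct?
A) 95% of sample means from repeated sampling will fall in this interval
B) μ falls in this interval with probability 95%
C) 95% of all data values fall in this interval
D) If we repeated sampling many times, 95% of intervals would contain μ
D

A) Wrong — coverage applies to intervals containing μ, not to future x̄ values.
B) Wrong — μ is fixed; the randomness lives in the interval, not in μ.
C) Wrong — a CI is about the parameter μ, not individual data values.
D) Correct — this is the frequentist long-run coverage interpretation.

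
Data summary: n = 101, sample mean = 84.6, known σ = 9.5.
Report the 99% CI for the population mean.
(82.16, 87.04)

z-interval (σ known):
z* = 2.576 for 99% confidence

Margin of error = z* · σ/√n = 2.576 · 9.5/√101 = 2.44

CI: (84.6 - 2.44, 84.6 + 2.44) = (82.16, 87.04)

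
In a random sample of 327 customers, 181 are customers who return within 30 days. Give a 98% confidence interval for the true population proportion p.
(0.490, 0.617)

Proportion CI:
p̂ = 181/327 = 0.55352
SE = √(p̂(1-p̂)/n) = √(0.55352 · 0.44648 / 327) = 0.02749

z* = 2.326
Margin = z* · SE = 2.326 · 0.02749 = 0.0639

CI: 0.55352 ± 0.0639 = (0.490, 0.617)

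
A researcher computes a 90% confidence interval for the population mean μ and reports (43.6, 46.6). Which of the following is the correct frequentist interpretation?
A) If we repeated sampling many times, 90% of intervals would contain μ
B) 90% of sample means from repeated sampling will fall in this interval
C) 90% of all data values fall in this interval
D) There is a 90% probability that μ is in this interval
A

A) Correct — this is the frequentist long-run coverage interpretation.
B) Wrong — coverage applies to intervals containing μ, not to future x̄ values.
C) Wrong — a CI is about the parameter μ, not individual data values.
D) Wrong — μ is fixed; the randomness lives in the interval, not in μ.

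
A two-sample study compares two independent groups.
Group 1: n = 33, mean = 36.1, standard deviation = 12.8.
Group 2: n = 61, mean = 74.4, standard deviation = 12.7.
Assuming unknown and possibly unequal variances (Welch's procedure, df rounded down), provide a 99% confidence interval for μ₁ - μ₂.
(-45.62, -30.98)

Difference: x̄₁ - x̄₂ = -38.30
SE = √(s₁²/n₁ + s₂²/n₂) = √(12.8²/33 + 12.7²/61) = 2.7584
df = 65.28 → 65 (Welch–Satterthwaite, rounded down)
t* = 2.654

CI: -38.30 ± 2.654 · 2.7584 = -38.30 ± 7.32 = (-45.62, -30.98)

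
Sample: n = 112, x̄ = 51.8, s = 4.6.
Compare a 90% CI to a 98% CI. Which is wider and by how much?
98% CI is wider by 0.61

df = 111
90% CI: t* = 1.659, (51.08, 52.52), width = 2 · t* · s/√n = 1.44
98% CI: t* = 2.360, (50.77, 52.83), width = 2 · t* · s/√n = 2.05

The 98% CI is wider by 2.05 - 1.44 = 0.61.
Higher confidence requires a wider interval.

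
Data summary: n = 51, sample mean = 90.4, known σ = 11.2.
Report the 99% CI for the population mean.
(86.36, 94.44)

z-interval (σ known):
z* = 2.576 for 99% confidence

Margin of error = z* · σ/√n = 2.576 · 11.2/√51 = 4.04

CI: (90.4 - 4.04, 90.4 + 4.04) = (86.36, 94.44)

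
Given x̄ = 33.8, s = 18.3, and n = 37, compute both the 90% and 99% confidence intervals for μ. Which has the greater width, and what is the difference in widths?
99% CI is wider by 6.20

df = 36
90% CI: t* = 1.688, (28.72, 38.88), width = 2 · t* · s/√n = 10.16
99% CI: t* = 2.719, (25.62, 41.98), width = 2 · t* · s/√n = 16.36

The 99% CI is wider by 16.36 - 10.16 = 6.20.
Higher confidence requires a wider interval.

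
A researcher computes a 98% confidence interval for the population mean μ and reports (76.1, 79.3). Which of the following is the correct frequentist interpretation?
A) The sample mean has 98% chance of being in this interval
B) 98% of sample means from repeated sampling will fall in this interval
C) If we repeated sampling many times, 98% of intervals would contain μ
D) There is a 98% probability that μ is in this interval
C

A) Wrong — x̄ is observed and sits in the interval by construction.
B) Wrong — coverage applies to intervals containing μ, not to future x̄ values.
C) Correct — this is the frequentist long-run coverage interpretation.
D) Wrong — μ is fixed; the randomness lives in the interval, not in μ.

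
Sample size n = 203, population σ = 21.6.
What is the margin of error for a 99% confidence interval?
Margin of error = 3.91

Margin of error = z* · σ/√n
= 2.576 · 21.6/√203
= 2.576 · 21.6/14.2478
= 3.91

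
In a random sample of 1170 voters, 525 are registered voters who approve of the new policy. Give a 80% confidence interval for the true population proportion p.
(0.430, 0.467)

Proportion CI:
p̂ = 525/1170 = 0.44872
SE = √(p̂(1-p̂)/n) = √(0.44872 · 0.55128 / 1170) = 0.01454

z* = 1.282
Margin = z* · SE = 1.282 · 0.01454 = 0.0186

CI: 0.44872 ± 0.0186 = (0.430, 0.467)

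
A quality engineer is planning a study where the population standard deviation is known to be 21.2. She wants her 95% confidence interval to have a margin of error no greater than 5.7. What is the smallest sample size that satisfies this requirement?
n ≥ 54

For margin E ≤ 5.7:
n ≥ (z* · σ / E)²
n ≥ (1.960 · 21.2 / 5.7)²
n ≥ 53.14

Minimum n = 54 (rounding up)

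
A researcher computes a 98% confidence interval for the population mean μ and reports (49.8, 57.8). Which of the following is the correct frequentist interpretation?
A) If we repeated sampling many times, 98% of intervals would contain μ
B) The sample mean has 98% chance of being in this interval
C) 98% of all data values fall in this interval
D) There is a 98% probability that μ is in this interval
A

A) Correct — this is the frequentist long-run coverage interpretation.
B) Wrong — x̄ is observed and sits in the interval by construction.
C) Wrong — a CI is about the parameter μ, not individual data values.
D) Wrong — μ is fixed; the randomness lives in the interval, not in μ.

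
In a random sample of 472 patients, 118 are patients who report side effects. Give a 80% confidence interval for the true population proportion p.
(0.224, 0.276)

Proportion CI:
p̂ = 118/472 = 0.25000
SE = √(p̂(1-p̂)/n) = √(0.25000 · 0.75000 / 472) = 0.01993

z* = 1.282
Margin = z* · SE = 1.282 · 0.01993 = 0.0256

CI: 0.25000 ± 0.0256 = (0.224, 0.276)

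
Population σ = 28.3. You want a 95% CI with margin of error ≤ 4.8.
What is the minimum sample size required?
n ≥ 134

For margin E ≤ 4.8:
n ≥ (z* · σ / E)²
n ≥ (1.960 · 28.3 / 4.8)²
n ≥ 133.54

Minimum n = 134 (rounding up)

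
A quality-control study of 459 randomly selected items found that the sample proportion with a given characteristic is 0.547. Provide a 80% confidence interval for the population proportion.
(0.517, 0.577)

Proportion CI:
SE = √(p̂(1-p̂)/n) = √(0.547 · 0.453 / 459) = 0.02323

z* = 1.282
Margin = z* · SE = 1.282 · 0.02323 = 0.0298

CI: 0.547 ± 0.0298 = (0.517, 0.577)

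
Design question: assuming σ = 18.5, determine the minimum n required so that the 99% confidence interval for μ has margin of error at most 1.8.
n ≥ 701

For margin E ≤ 1.8:
n ≥ (z* · σ / E)²
n ≥ (2.576 · 18.5 / 1.8)²
n ≥ 700.96

Minimum n = 701 (rounding up)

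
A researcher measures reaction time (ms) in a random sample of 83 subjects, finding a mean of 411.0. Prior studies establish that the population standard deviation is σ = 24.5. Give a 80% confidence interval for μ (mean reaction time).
(407.55, 414.45)

z-interval (σ known):
z* = 1.282 for 80% confidence

Margin of error = z* · σ/√n = 1.282 · 24.5/√83 = 3.45

CI: (411.0 - 3.45, 411.0 + 3.45) = (407.55, 414.45)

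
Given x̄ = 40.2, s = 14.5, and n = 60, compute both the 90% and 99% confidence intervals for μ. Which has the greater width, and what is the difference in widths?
99% CI is wider by 3.71

df = 59
90% CI: t* = 1.671, (37.07, 43.33), width = 2 · t* · s/√n = 6.26
99% CI: t* = 2.662, (35.22, 45.18), width = 2 · t* · s/√n = 9.97

The 99% CI is wider by 9.97 - 6.26 = 3.71.
Higher confidence requires a wider interval.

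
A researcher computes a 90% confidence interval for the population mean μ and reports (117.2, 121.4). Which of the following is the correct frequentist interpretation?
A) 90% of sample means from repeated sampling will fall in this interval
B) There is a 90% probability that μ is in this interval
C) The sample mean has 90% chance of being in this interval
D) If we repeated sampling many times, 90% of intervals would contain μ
D

A) Wrong — coverage applies to intervals containing μ, not to future x̄ values.
B) Wrong — μ is fixed; the randomness lives in the interval, not in μ.
C) Wrong — x̄ is observed and sits in the interval by construction.
D) Correct — this is the frequentist long-run coverage interpretation.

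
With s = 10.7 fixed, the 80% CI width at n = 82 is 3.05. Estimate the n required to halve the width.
n ≈ 328

CI width ∝ 1/√n
To reduce width by factor 2, need √n to grow by 2 → need 2² = 4 times as many samples.

Current: n = 82, width = 3.05
New: n = 328, width ≈ 1.52

Width reduced by factor of 3.05/1.52 = 2.01.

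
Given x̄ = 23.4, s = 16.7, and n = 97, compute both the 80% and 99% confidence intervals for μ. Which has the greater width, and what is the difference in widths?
99% CI is wider by 4.54

df = 96
80% CI: t* = 1.290, (21.21, 25.59), width = 2 · t* · s/√n = 4.37
99% CI: t* = 2.628, (18.94, 27.86), width = 2 · t* · s/√n = 8.91

The 99% CI is wider by 8.91 - 4.37 = 4.54.
Higher confidence requires a wider interval.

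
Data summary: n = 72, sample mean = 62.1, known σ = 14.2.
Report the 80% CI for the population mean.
(59.95, 64.25)

z-interval (σ known):
z* = 1.282 for 80% confidence

Margin of error = z* · σ/√n = 1.282 · 14.2/√72 = 2.15

CI: (62.1 - 2.15, 62.1 + 2.15) = (59.95, 64.25)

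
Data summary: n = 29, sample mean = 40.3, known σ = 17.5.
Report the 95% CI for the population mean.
(33.93, 46.67)

z-interval (σ known):
z* = 1.960 for 95% confidence

Margin of error = z* · σ/√n = 1.960 · 17.5/√29 = 6.37

CI: (40.3 - 6.37, 40.3 + 6.37) = (33.93, 46.67)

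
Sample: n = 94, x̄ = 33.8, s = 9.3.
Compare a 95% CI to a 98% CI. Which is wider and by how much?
98% CI is wider by 0.73

df = 93
95% CI: t* = 1.986, (31.89, 35.71), width = 2 · t* · s/√n = 3.81
98% CI: t* = 2.367, (31.53, 36.07), width = 2 · t* · s/√n = 4.54

The 98% CI is wider by 4.54 - 3.81 = 0.73.
Higher confidence requires a wider interval.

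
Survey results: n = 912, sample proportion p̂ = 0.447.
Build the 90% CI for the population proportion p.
(0.420, 0.474)

Proportion CI:
SE = √(p̂(1-p̂)/n) = √(0.447 · 0.553 / 912) = 0.01646

z* = 1.645
Margin = z* · SE = 1.645 · 0.01646 = 0.0271

CI: 0.447 ± 0.0271 = (0.420, 0.474)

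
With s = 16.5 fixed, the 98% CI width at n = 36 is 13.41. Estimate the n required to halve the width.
n ≈ 144

CI width ∝ 1/√n
To reduce width by factor 2, need √n to grow by 2 → need 2² = 4 times as many samples.

Current: n = 36, width = 13.41
New: n = 144, width ≈ 6.47

Width reduced by factor of 13.41/6.47 = 2.07.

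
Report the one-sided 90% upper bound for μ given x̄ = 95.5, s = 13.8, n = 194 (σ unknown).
μ ≤ 96.77

Upper bound (one-sided):
t* = 1.286 (one-sided for 90%)
Upper bound = x̄ + t* · s/√n = 95.5 + 1.286 · 13.8/√194 = 96.77

We are 90% confident that μ ≤ 96.77.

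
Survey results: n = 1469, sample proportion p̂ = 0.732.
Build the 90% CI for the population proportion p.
(0.713, 0.751)

Proportion CI:
SE = √(p̂(1-p̂)/n) = √(0.732 · 0.268 / 1469) = 0.01156

z* = 1.645
Margin = z* · SE = 1.645 · 0.01156 = 0.0190

CI: 0.732 ± 0.0190 = (0.713, 0.751)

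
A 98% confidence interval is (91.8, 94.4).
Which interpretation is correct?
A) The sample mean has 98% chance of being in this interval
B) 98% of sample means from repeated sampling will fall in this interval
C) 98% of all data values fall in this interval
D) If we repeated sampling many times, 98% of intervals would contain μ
D

A) Wrong — x̄ is observed and sits in the interval by construction.
B) Wrong — coverage applies to intervals containing μ, not to future x̄ values.
C) Wrong — a CI is about the parameter μ, not individual data values.
D) Correct — this is the frequentist long-run coverage interpretation.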